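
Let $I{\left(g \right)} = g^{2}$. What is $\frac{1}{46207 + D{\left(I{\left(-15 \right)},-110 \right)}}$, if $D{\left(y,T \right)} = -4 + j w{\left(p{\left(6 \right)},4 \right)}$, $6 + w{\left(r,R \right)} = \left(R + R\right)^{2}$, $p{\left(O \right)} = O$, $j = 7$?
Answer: $\frac{1}{46609} \approx 2.1455 \cdot 10^{-5}$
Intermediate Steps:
$w{\left(r,R \right)} = -6 + 4 R^{2}$ ($w{\left(r,R \right)} = -6 + \left(R + R\right)^{2} = -6 + \left(2 R\right)^{2} = -6 + 4 R^{2}$)
$D{\left(y,T \right)} = 402$ ($D{\left(y,T \right)} = -4 + 7 \left(-6 + 4 \cdot 4^{2}\right) = -4 + 7 \left(-6 + 4 \cdot 16\right) = -4 + 7 \left(-6 + 64\right) = -4 + 7 \cdot 58 = -4 + 406 = 402$)
$\frac{1}{46207 + D{\left(I{\left(-15 \right)},-110 \right)}} = \frac{1}{46207 + 402} = \frac{1}{46609}$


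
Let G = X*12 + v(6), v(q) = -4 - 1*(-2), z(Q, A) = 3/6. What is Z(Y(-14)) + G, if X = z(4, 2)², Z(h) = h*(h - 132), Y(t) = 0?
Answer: 1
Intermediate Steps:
z(Q, A) = ½ (z(Q, A) = 3*(⅙) = ½)
v(q) = -2 (v(q) = -4 + 2 = -2)
Z(h) = h*(-132 + h)
X = ¼ (X = (½)² = ¼ ≈ 0.25000)
G = 1 (G = (¼)*12 - 2 = 3 - 2 = 1)
Z(Y(-14)) + G = 0*(-132 + 0) + 1 = 0*(-132) + 1 = 0 + 1 = 1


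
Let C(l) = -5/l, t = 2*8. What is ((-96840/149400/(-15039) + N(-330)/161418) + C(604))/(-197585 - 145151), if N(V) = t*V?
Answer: 4152476559647/34758772431776089920 ≈ 1.1947e-7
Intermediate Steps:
t = 16
C(l) = -5/l
N(V) = 16*V
((-96840/149400/(-15039) + N(-330)/161418) + C(604))/(-197585 - 145151) = ((-96840/149400/(-15039) + (16*(-330))/161418) - 5/604)/(-197585 - 145151) = ((-96840*1/149400*(-1/15039) - 5280*1/161418) - 5*1/604)/(-342736) = ((-269/415*(-1/15039) - 880/26903) - 5/604)*(-1/342736) = ((269/6241185 - 880/26903) - 5/604)*(-1/342736) = (-5485005893/167906600055 - 5/604)*(-1/342736) = -4152476559647/101415586433220*(-1/342736) = 4152476559647/34758772431776089920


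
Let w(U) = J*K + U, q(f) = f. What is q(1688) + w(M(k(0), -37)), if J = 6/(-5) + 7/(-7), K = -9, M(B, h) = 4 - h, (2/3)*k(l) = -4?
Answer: 8744/5 ≈ 1748.8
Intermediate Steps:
k(l) = -6 (k(l) = (3/2)*(-4) = -6)
J = -11/5 (J = 6*(-1/5) + 7*(-1/7) = -6/5 - 1 = -11/5 ≈ -2.2000)
w(U) = 99/5 + U (w(U) = -11/5*(-9) + U = 99/5 + U)
q(1688) + w(M(k(0), -37)) = 1688 + (99/5 + (4 - 1*(-37))) = 1688 + (99/5 + (4 + 37)) = 1688 + (99/5 + 41) = 1688 + 304/5 = 8744/5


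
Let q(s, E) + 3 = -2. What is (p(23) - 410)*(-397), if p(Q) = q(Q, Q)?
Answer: 164755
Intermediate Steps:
q(s, E) = -5 (q(s, E) = -3 - 2 = -5)
p(Q) = -5
(p(23) - 410)*(-397) = (-5 - 410)*(-397) = -415*(-397) = 164755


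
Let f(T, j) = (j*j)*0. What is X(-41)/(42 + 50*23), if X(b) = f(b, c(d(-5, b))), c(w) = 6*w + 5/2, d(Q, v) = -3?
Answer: 0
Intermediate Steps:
c(w) = 5/2 + 6*w (c(w) = 6*w + 5*(½) = 6*w + 5/2 = 5/2 + 6*w)
f(T, j) = 0 (f(T, j) = j²*0 = 0)
X(b) = 0
X(-41)/(42 + 50*23) = 0/(42 + 50*23) = 0/(42 + 1150) = 0/1192 = 0*(1/1192) = 0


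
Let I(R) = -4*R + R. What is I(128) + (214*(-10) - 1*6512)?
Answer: -9036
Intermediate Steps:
I(R) = -3*R
I(128) + (214*(-10) - 1*6512) = -3*128 + (214*(-10) - 1*6512) = -384 + (-2140 - 6512) = -384 - 8652 = -9036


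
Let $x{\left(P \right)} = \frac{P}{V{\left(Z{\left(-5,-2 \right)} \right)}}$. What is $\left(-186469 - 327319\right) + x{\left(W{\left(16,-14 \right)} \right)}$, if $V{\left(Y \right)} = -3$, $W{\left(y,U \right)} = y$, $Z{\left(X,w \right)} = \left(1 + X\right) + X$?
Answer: $- \frac{1541380}{3} \approx -5.1379 \cdot 10^{5}$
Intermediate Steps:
$Z{\left(X,w \right)} = 1 + 2 X$
$x{\left(P \right)} = - \frac{P}{3}$ ($x{\left(P \right)} = \frac{P}{-3} = P \left(- \frac{1}{3}\right) = - \frac{P}{3}$)
$\left(-186469 - 327319\right) + x{\left(W{\left(16,-14 \right)} \right)} = \left(-186469 - 327319\right) - \frac{16}{3} = -513788 - \frac{16}{3} = - \frac{1541380}{3}$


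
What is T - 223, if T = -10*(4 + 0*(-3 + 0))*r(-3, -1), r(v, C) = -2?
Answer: -143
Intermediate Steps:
T = 80 (T = -10*(4 + 0*(-3 + 0))*(-2) = -10*(4 + 0*(-3))*(-2) = -10*(4 + 0)*(-2) = -40*(-2) = -10*(-8) = 80)
T - 223 = 80 - 223 = -143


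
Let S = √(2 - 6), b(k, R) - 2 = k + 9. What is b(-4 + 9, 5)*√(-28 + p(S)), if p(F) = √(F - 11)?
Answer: 16*√(-28 + √(-11 + 2*I)) ≈ 5.0529 + 84.36*I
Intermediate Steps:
b(k, R) = 11 + k (b(k, R) = 2 + (k + 9) = 2 + (9 + k) = 11 + k)
S = 2*I (S = √(-4) = 2*I ≈ 2.0*I)
p(F) = √(-11 + F)
b(-4 + 9, 5)*√(-28 + p(S)) = (11 + (-4 + 9))*√(-28 + √(-11 + 2*I)) = (11 + 5)*√(-28 + √(-11 + 2*I)) = 16*√(-28 + √(-11 + 2*I))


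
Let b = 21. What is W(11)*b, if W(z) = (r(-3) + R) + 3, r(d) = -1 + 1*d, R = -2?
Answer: -63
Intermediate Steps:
r(d) = -1 + d
W(z) = -3 (W(z) = ((-1 - 3) - 2) + 3 = (-4 - 2) + 3 = -6 + 3 = -3)
W(11)*b = -3*21 = -63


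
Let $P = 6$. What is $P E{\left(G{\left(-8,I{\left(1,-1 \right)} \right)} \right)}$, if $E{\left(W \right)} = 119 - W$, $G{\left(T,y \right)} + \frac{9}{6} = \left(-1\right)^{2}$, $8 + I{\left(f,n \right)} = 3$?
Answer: $717$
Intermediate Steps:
$I{\left(f,n \right)} = -5$ ($I{\left(f,n \right)} = -8 + 3 = -5$)
$G{\left(T,y \right)} = - \frac{1}{2}$ ($G{\left(T,y \right)} = - \frac{3}{2} + \left(-1\right)^{2} = - \frac{3}{2} + 1 = - \frac{1}{2}$)
$P E{\left(G{\left(-8,I{\left(1,-1 \right)} \right)} \right)} = 6 \left(119 - - \frac{1}{2}\right) = 6 \left(119 + \frac{1}{2}\right) = 6 \cdot \frac{239}{2} = 717$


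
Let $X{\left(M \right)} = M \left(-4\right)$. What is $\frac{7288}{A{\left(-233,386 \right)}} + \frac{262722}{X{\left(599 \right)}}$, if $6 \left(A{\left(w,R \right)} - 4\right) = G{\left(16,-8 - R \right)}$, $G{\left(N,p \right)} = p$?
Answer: $- \frac{50494857}{221630} \approx -227.83$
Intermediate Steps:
$X{\left(M \right)} = - 4 M$
$A{\left(w,R \right)} = \frac{8}{3} - \frac{R}{6}$ ($A{\left(w,R \right)} = 4 + \frac{-8 - R}{6} = 4 - \left(\frac{4}{3} + \frac{R}{6}\right) = \frac{8}{3} - \frac{R}{6}$)
$\frac{7288}{A{\left(-233,386 \right)}} + \frac{262722}{X{\left(599 \right)}} = \frac{7288}{\frac{8}{3} - \frac{193}{3}} + \frac{262722}{\left(-4\right) 599} = \frac{7288}{\frac{8}{3} - \frac{193}{3}} + \frac{262722}{-2396} = \frac{7288}{- \frac{185}{3}} + 262722 \left(- \frac{1}{2396}\right) = 7288 \left(- \frac{3}{185}\right) - \frac{131361}{1198} = - \frac{21864}{185} - \frac{131361}{1198} = - \frac{50494857}{221630}$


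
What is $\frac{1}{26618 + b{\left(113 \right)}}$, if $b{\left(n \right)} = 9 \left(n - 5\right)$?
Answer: $\frac{1}{27590} \approx 3.6245 \cdot 10^{-5}$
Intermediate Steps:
$b{\left(n \right)} = -45 + 9 n$ ($b{\left(n \right)} = 9 \left(-5 + n\right) = -45 + 9 n$)
$\frac{1}{26618 + b{\left(113 \right)}} = \frac{1}{26618 + \left(-45 + 9 \cdot 113\right)} = \frac{1}{26618 + \left(-45 + 1017\right)} = \frac{1}{26618 + 972} = \frac{1}{27590}$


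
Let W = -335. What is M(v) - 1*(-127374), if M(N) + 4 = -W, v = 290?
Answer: 127705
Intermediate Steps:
M(N) = 331 (M(N) = -4 - 1*(-335) = -4 + 335 = 331)
M(v) - 1*(-127374) = 331 - 1*(-127374) = 331 + 127374 = 127705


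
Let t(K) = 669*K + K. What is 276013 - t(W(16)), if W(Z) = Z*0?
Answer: 276013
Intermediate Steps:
W(Z) = 0
t(K) = 670*K
276013 - t(W(16)) = 276013 - 670*0 = 276013 - 1*0 = 276013 + 0 = 276013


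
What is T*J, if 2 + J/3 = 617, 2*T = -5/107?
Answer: -9225/214 ≈ -43.107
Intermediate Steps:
T = -5/214 (T = (-5/107)/2 = (-5*1/107)/2 = (½)*(-5/107) = -5/214 ≈ -0.023364)
J = 1845 (J = -6 + 3*617 = -6 + 1851 = 1845)
T*J = -5/214*1845 = -9225/214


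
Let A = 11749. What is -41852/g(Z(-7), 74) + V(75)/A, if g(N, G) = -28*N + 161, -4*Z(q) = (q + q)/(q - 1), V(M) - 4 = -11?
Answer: -1966881443/8142057 ≈ -241.57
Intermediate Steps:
V(M) = -7 (V(M) = 4 - 11 = -7)
Z(q) = -q/(2*(-1 + q)) (Z(q) = -(q + q)/(4*(q - 1)) = -2*q/(4*(-1 + q)) = -q/(2*(-1 + q)))
g(N, G) = 161 - 28*N
-41852/g(Z(-7), 74) + V(75)/A = -41852/(161 - (-28)*(-7)/(-2 + 2*(-7))) - 7/11749 = -41852/(161 - (-28)*(-7)/(-2 - 14)) - 7*1/11749 = -41852/(161 - (-28)*(-7)/(-16)) - 7/11749 = -41852/(161 - (-28)*(-7)*(-1)/16) - 7/11749 = -41852/(161 - 28*(-7/16)) - 7/11749 = -41852/(161 + 49/4) - 7/11749 = -41852/693/4 - 7/11749 = -41852*4/693 - 7/11749 = -167408/693 - 7/11749 = -1966881443/8142057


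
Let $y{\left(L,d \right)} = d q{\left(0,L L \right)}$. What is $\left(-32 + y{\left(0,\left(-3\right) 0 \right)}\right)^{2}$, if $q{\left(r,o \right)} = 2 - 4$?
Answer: $1024$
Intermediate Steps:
$q{\left(r,o \right)} = -2$
$y{\left(L,d \right)} = - 2 d$ ($y{\left(L,d \right)} = d \left(-2\right) = - 2 d$)
$\left(-32 + y{\left(0,\left(-3\right) 0 \right)}\right)^{2} = \left(-32 - 2 \left(\left(-3\right) 0\right)\right)^{2} = \left(-32 - 0\right)^{2} = \left(-32 + 0\right)^{2} = \left(-32\right)^{2} = 1024$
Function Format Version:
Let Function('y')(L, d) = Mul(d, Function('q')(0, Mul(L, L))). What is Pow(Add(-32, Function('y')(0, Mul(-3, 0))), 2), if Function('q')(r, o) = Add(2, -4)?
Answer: 1024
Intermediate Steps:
Function('q')(r, o) = -2
Function('y')(L, d) = Mul(-2, d) (Function('y')(L, d) = Mul(d, -2) = Mul(-2, d))
Pow(Add(-32, Function('y')(0, Mul(-3, 0))), 2) = Pow(Add(-32, Mul(-2, Mul(-3, 0))), 2) = Pow(Add(-32, Mul(-2, 0)), 2) = Pow(Add(-32, 0), 2) = Pow(-32, 2) = 1024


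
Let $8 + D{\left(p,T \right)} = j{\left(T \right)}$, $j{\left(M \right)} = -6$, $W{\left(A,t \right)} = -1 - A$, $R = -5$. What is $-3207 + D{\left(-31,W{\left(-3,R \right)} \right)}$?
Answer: $-3221$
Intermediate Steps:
$D{\left(p,T \right)} = -14$ ($D{\left(p,T \right)} = -8 - 6 = -14$)
$-3207 + D{\left(-31,W{\left(-3,R \right)} \right)} = -3207 - 14 = -3221$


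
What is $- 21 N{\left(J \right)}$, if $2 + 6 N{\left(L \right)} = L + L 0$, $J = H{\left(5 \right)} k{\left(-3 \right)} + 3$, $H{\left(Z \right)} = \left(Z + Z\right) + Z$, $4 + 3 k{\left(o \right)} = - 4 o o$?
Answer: $\frac{1393}{2} \approx 696.5$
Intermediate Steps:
$k{\left(o \right)} = - \frac{4}{3} - \frac{4 o^{2}}{3}$ ($k{\left(o \right)} = - \frac{4}{3} + \frac{- 4 o o}{3} = - \frac{4}{3} + \frac{\left(-4\right) o^{2}}{3} = - \frac{4}{3} - \frac{4 o^{2}}{3}$)
$H{\left(Z \right)} = 3 Z$ ($H{\left(Z \right)} = 2 Z + Z = 3 Z$)
$J = -197$ ($J = 3 \cdot 5 \left(- \frac{4}{3} - \frac{4 \left(-3\right)^{2}}{3}\right) + 3 = 15 \left(- \frac{4}{3} - 12\right) + 3 = 15 \left(- \frac{40}{3}\right) + 3 = -200 + 3 = -197$)
$N{\left(L \right)} = - \frac{1}{3} + \frac{L}{6}$ ($N{\left(L \right)} = - \frac{1}{3} + \frac{L + L 0}{6} = - \frac{1}{3} + \frac{L + 0}{6} = - \frac{1}{3} + \frac{L}{6}$)
$- 21 N{\left(J \right)} = - 21 \left(- \frac{1}{3} + \frac{1}{6} \left(-197\right)\right) = - 21 \left(- \frac{1}{3} - \frac{197}{6}\right) = \left(-21\right) \left(- \frac{199}{6}\right) = \frac{1393}{2}$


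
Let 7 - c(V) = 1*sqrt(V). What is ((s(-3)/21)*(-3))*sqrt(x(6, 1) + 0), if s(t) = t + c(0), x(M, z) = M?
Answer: -4*sqrt(6)/7 ≈ -1.3997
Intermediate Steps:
c(V) = 7 - sqrt(V)
s(t) = 7 + t (s(t) = t + (7 - sqrt(0)) = t + (7 - 1*0) = t + (7 + 0) = t + 7 = 7 + t)
((s(-3)/21)*(-3))*sqrt(x(6, 1) + 0) = (((7 - 3)/21)*(-3))*sqrt(6 + 0) = ((4*(1/21))*(-3))*sqrt(6) = ((4/21)*(-3))*sqrt(6) = -4*sqrt(6)/7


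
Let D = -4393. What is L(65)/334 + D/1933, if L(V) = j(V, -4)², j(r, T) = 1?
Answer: -1465329/645622 ≈ -2.2696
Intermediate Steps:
L(V) = 1 (L(V) = 1² = 1)
L(65)/334 + D/1933 = 1/334 - 4393/1933 = -1465329/645622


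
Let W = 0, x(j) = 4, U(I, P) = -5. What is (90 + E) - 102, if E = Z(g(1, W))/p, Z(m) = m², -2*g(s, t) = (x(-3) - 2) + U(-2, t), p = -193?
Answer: -9273/772 ≈ -12.012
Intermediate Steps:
g(s, t) = 3/2 (g(s, t) = -((4 - 2) - 5)/2 = -(2 - 5)/2 = -½*(-3) = 3/2)
E = -9/772 (E = (3/2)²/(-193) = (9/4)*(-1/193) = -9/772 ≈ -0.011658)
(90 + E) - 102 = (90 - 9/772) - 102 = 69471/772 - 102 = -9273/772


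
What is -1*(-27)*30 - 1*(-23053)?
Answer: 23863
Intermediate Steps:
-1*(-27)*30 - 1*(-23053) = 27*30 + 23053 = 810 + 23053 = 23863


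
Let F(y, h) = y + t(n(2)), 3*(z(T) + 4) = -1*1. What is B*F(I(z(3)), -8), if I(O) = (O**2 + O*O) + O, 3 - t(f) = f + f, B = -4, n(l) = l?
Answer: -1160/9 ≈ -128.89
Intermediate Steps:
z(T) = -13/3 (z(T) = -4 + (-1*1)/3 = -4 + (1/3)*(-1) = -4 - 1/3 = -13/3)
t(f) = 3 - 2*f (t(f) = 3 - (f + f) = 3 - 2*f)
I(O) = O + 2*O**2 (I(O) = (O**2 + O**2) + O = 2*O**2 + O = O + 2*O**2)
F(y, h) = -1 + y (F(y, h) = y + (3 - 2*2) = y + (3 - 4) = y - 1 = -1 + y)
B*F(I(z(3)), -8) = -4*(-1 - 13*(1 + 2*(-13/3))/3) = -4*(-1 - 13*(1 - 26/3)/3) = -4*(-1 - 13/3*(-23/3)) = -4*(-1 + 299/9) = -4*290/9 = -1160/9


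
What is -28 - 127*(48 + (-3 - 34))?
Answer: -1425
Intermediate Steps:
-28 - 127*(48 + (-3 - 34)) = -28 - 127*(48 - 37) = -28 - 127*11 = -28 - 1397 = -1425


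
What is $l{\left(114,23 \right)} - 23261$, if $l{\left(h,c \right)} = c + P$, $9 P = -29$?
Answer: $- \frac{209171}{9} \approx -23241.0$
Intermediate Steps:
$P = - \frac{29}{9}$ ($P = \frac{1}{9} \left(-29\right) = - \frac{29}{9} \approx -3.2222$)
$l{\left(h,c \right)} = - \frac{29}{9} + c$ ($l{\left(h,c \right)} = c - \frac{29}{9} = - \frac{29}{9} + c$)
$l{\left(114,23 \right)} - 23261 = \left(- \frac{29}{9} + 23\right) - 23261 = \frac{178}{9} - 23261 = - \frac{209171}{9}$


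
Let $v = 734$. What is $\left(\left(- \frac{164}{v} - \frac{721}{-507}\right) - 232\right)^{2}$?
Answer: $\frac{1844270877750625}{34621672761} \approx 53269.0$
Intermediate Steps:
$\left(\left(- \frac{164}{v} - \frac{721}{-507}\right) - 232\right)^{2} = \left(\left(- \frac{164}{734} - \frac{721}{-507}\right) - 232\right)^{2} = \left(\left(\left(-164\right) \frac{1}{734} - - \frac{721}{507}\right) - 232\right)^{2} = \left(\left(- \frac{82}{367} + \frac{721}{507}\right) - 232\right)^{2} = \left(\frac{223033}{186069} - 232\right)^{2} = \left(- \frac{42944975}{186069}\right)^{2} = \frac{1844270877750625}{34621672761}$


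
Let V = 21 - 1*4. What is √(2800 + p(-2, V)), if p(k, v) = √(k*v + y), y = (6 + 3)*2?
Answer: 2*√(700 + I) ≈ 52.915 + 0.037796*I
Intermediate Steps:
V = 17 (V = 21 - 4 = 17)
y = 18 (y = 9*2 = 18)
p(k, v) = √(18 + k*v) (p(k, v) = √(k*v + 18) = √(18 + k*v))
√(2800 + p(-2, V)) = √(2800 + √(18 - 2*17)) = √(2800 + √(18 - 34)) = √(2800 + √(-16)) = √(2800 + 4*I)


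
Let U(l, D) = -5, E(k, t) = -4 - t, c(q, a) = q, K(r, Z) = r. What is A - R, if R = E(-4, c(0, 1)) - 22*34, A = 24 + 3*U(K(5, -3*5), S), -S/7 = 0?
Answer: 761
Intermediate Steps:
S = 0 (S = -7*0 = 0)
A = 9 (A = 24 + 3*(-5) = 24 - 15 = 9)
R = -752 (R = (-4 - 1*0) - 22*34 = (-4 + 0) - 748 = -4 - 748 = -752)
A - R = 9 - 1*(-752) = 9 + 752 = 761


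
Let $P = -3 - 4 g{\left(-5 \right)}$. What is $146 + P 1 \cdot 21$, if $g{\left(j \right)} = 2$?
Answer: $-85$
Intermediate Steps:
$P = -11$ ($P = -3 - 8 = -11$)
$146 + P 1 \cdot 21 = 146 - 11 \cdot 1 \cdot 21 = 146 - 231 = -85$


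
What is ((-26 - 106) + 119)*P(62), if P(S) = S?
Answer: -806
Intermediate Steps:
((-26 - 106) + 119)*P(62) = ((-26 - 106) + 119)*62 = (-132 + 119)*62 = -13*62 = -806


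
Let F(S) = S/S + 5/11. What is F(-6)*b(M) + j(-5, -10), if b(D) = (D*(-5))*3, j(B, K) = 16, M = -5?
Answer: 1376/11 ≈ 125.09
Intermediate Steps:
F(S) = 16/11 (F(S) = 1 + 5*(1/11) = 1 + 5/11 = 16/11)
b(D) = -15*D (b(D) = -5*D*3 = -15*D)
F(-6)*b(M) + j(-5, -10) = 16*(-15*(-5))/11 + 16 = (16/11)*75 + 16 = 1200/11 + 16 = 1376/11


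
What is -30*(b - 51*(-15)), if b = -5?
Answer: -22800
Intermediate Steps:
-30*(b - 51*(-15)) = -30*(-5 - 51*(-15)) = -30*(-5 + 765) = -30*760 = -22800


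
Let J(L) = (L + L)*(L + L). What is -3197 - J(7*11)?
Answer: -26913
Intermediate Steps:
J(L) = 4*L² (J(L) = (2*L)*(2*L) = 4*L²)
-3197 - J(7*11) = -3197 - 4*(7*11)² = -3197 - 4*77² = -3197 - 4*5929 = -3197 - 1*23716 = -3197 - 23716 = -26913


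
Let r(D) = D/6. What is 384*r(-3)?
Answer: -192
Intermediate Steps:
r(D) = D/6 (r(D) = D*(1/6) = D/6)
384*r(-3) = 384*((1/6)*(-3)) = 384*(-1/2) = -192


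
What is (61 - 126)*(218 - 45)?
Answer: -11245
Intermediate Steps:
(61 - 126)*(218 - 45) = -65*173 = -11245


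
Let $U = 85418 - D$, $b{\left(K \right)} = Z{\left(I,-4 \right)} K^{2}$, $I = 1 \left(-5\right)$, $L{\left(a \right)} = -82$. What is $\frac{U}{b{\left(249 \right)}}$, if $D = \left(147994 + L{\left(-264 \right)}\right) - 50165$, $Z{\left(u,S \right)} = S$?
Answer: $\frac{12329}{248004} \approx 0.049713$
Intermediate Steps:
$I = -5$
$D = 97747$ ($D = \left(147994 - 82\right) - 50165 = 147912 - 50165 = 97747$)
$b{\left(K \right)} = - 4 K^{2}$
$U = -12329$ ($U = 85418 - 97747 = -12329$)
$\frac{U}{b{\left(249 \right)}} = - \frac{12329}{\left(-4\right) 249^{2}} = - \frac{12329}{\left(-4\right) 62001} = - \frac{12329}{-248004} = \left(-12329\right) \left(- \frac{1}{248004}\right) = \frac{12329}{248004}$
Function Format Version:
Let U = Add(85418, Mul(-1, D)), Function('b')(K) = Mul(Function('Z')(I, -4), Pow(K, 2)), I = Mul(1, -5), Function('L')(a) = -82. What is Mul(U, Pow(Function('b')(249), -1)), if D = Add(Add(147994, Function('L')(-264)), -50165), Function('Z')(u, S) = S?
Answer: Rational(12329, 248004) ≈ 0.049713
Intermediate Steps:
I = -5
D = 97747 (D = Add(Add(147994, -82), -50165) = Add(147912, -50165) = 97747)
Function('b')(K) = Mul(-4, Pow(K, 2))
U = -12329 (U = Add(85418, Mul(-1, 97747)) = Add(85418, -97747) = -12329)
Mul(U, Pow(Function('b')(249), -1)) = Mul(-12329, Pow(Mul(-4, Pow(249, 2)), -1)) = Mul(-12329, Pow(Mul(-4, 62001), -1)) = Mul(-12329, Pow(-248004, -1)) = Mul(-12329, Rational(-1, 248004)) = Rational(12329, 248004)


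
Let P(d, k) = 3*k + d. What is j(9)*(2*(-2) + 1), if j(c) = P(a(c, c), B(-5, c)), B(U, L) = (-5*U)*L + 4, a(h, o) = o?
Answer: -2088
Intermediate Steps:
B(U, L) = 4 - 5*L*U (B(U, L) = -5*L*U + 4 = 4 - 5*L*U)
P(d, k) = d + 3*k
j(c) = 12 + 76*c (j(c) = c + 3*(4 - 5*c*(-5)) = c + 3*(4 + 25*c) = c + (12 + 75*c) = 12 + 76*c)
j(9)*(2*(-2) + 1) = (12 + 76*9)*(2*(-2) + 1) = (12 + 684)*(-4 + 1) = 696*(-3) = -2088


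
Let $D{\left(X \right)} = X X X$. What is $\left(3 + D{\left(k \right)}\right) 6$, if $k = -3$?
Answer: $-144$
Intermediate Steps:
$D{\left(X \right)} = X^{3}$ ($D{\left(X \right)} = X^{2} X = X^{3}$)
$\left(3 + D{\left(k \right)}\right) 6 = \left(3 + \left(-3\right)^{3}\right) 6 = \left(3 - 27\right) 6 = \left(-24\right) 6 = -144$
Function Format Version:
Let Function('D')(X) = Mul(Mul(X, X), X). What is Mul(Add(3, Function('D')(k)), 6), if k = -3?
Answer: -144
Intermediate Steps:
Function('D')(X) = Pow(X, 3) (Function('D')(X) = Mul(Pow(X, 2), X) = Pow(X, 3))
Mul(Add(3, Function('D')(k)), 6) = Mul(Add(3, Pow(-3, 3)), 6) = Mul(Add(3, -27), 6) = Mul(-24, 6) = -144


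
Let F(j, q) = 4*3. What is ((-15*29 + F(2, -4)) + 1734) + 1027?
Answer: 2338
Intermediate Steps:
F(j, q) = 12
((-15*29 + F(2, -4)) + 1734) + 1027 = ((-15*29 + 12) + 1734) + 1027 = ((-435 + 12) + 1734) + 1027 = (-423 + 1734) + 1027 = 1311 + 1027 = 2338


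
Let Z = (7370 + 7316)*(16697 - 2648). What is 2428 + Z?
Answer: 206326042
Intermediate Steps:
Z = 206323614 (Z = 14686*14049 = 206323614)
2428 + Z = 2428 + 206323614 = 206326042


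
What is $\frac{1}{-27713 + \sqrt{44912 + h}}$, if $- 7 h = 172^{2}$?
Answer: $- \frac{193991}{5375787783} - \frac{40 \sqrt{1246}}{5375787783} \approx -3.6349 \cdot 10^{-5}$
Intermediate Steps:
$h = - \frac{29584}{7}$ ($h = - \frac{172^{2}}{7} = \left(- \frac{1}{7}\right) 29584 = - \frac{29584}{7} \approx -4226.3$)
$\frac{1}{-27713 + \sqrt{44912 + h}} = \frac{1}{-27713 + \sqrt{44912 - \frac{29584}{7}}} = \frac{1}{-27713 + \sqrt{\frac{284800}{7}}} = \frac{1}{-27713 + \frac{40 \sqrt{1246}}{7}}$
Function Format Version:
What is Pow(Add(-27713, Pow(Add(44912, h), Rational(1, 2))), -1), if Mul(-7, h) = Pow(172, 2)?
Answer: Add(Rational(-193991, 5375787783), Mul(Rational(-40, 5375787783), Pow(1246, Rational(1, 2)))) ≈ -3.6349e-5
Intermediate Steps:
h = Rational(-29584, 7) (h = Mul(Rational(-1, 7), Pow(172, 2)) = Mul(Rational(-1, 7), 29584) = Rational(-29584, 7) ≈ -4226.3)
Pow(Add(-27713, Pow(Add(44912, h), Rational(1, 2))), -1) = Pow(Add(-27713, Pow(Add(44912, Rational(-29584, 7)), Rational(1, 2))), -1) = Pow(Add(-27713, Pow(Rational(284800, 7), Rational(1, 2))), -1) = Pow(Add(-27713, Mul(Rational(40, 7), Pow(1246, Rational(1, 2)))), -1)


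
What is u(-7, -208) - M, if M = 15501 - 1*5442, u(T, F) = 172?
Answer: -9887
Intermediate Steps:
M = 10059 (M = 15501 - 5442 = 10059)
u(-7, -208) - M = 172 - 1*10059 = 172 - 10059 = -9887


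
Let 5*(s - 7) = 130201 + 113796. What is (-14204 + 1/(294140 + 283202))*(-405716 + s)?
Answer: 7317151619184158/1443355 ≈ 5.0695e+9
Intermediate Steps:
s = 244032/5 (s = 7 + (130201 + 113796)/5 = 7 + (1/5)*243997 = 7 + 243997/5 = 244032/5 ≈ 48806.)
(-14204 + 1/(294140 + 283202))*(-405716 + s) = (-14204 + 1/(294140 + 283202))*(-405716 + 244032/5) = (-14204 + 1/577342)*(-1784548/5) = -8200565767/577342*(-1784548/5) = 7317151619184158/1443355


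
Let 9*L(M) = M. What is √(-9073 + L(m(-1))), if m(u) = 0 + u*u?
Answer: 2*I*√20414/3 ≈ 95.252*I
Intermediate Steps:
m(u) = u² (m(u) = 0 + u² = u²)
L(M) = M/9
√(-9073 + L(m(-1))) = √(-9073 + (⅑)*(-1)²) = √(-9073 + (⅑)*1) = √(-9073 + ⅑) = √(-81656/9) = 2*I*√20414/3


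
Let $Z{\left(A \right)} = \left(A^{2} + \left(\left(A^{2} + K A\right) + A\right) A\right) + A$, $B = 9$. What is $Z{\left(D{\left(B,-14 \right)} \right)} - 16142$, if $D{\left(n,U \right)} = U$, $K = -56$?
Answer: $-29484$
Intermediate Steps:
$Z{\left(A \right)} = A + A^{2} + A \left(A^{2} - 55 A\right)$ ($Z{\left(A \right)} = \left(A^{2} + \left(\left(A^{2} - 56 A\right) + A\right) A\right) + A = \left(A^{2} + \left(A^{2} - 55 A\right) A\right) + A = \left(A^{2} + A \left(A^{2} - 55 A\right)\right) + A = A + A^{2} + A \left(A^{2} - 55 A\right)$)
$Z{\left(D{\left(B,-14 \right)} \right)} - 16142 = - 14 \left(1 + \left(-14\right)^{2} - -756\right) - 16142 = - 14 \left(1 + 196 + 756\right) - 16142 = \left(-14\right) 953 - 16142 = -13342 - 16142 = -29484$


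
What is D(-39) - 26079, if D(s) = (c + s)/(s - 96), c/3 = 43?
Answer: -78239/3 ≈ -26080.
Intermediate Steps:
c = 129 (c = 3*43 = 129)
D(s) = (129 + s)/(-96 + s) (D(s) = (129 + s)/(s - 96) = (129 + s)/(-96 + s))
D(-39) - 26079 = (129 - 39)/(-96 - 39) - 26079 = 90/(-135) - 26079 = -1/135*90 - 26079 = -⅔ - 26079 = -78239/3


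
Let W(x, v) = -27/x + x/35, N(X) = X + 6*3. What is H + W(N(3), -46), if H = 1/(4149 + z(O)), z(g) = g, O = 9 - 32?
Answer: -98989/144410 ≈ -0.68547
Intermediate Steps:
O = -23
N(X) = 18 + X (N(X) = X + 18 = 18 + X)
W(x, v) = -27/x + x/35 (W(x, v) = -27/x + x*(1/35) = -27/x + x/35)
H = 1/4126 (H = 1/(4149 - 23) = 1/4126 ≈ 0.00024237)
H + W(N(3), -46) = 1/4126 + (-27/(18 + 3) + (18 + 3)/35) = 1/4126 + (-27/21 + (1/35)*21) = 1/4126 + (-27*1/21 + ⅗) = 1/4126 + (-9/7 + ⅗) = 1/4126 - 24/35 = -98989/144410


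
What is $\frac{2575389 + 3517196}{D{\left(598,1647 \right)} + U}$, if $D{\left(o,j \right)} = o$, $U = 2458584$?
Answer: $\frac{6092585}{2459182} \approx 2.4775$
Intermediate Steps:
$\frac{2575389 + 3517196}{D{\left(598,1647 \right)} + U} = \frac{2575389 + 3517196}{598 + 2458584} = \frac{6092585}{2459182}$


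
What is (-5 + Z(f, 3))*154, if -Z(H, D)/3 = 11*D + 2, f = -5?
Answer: -16940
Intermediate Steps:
Z(H, D) = -6 - 33*D (Z(H, D) = -3*(11*D + 2) = -3*(2 + 11*D) = -6 - 33*D)
(-5 + Z(f, 3))*154 = (-5 + (-6 - 33*3))*154 = (-5 + (-6 - 99))*154 = (-5 - 105)*154 = -110*154 = -16940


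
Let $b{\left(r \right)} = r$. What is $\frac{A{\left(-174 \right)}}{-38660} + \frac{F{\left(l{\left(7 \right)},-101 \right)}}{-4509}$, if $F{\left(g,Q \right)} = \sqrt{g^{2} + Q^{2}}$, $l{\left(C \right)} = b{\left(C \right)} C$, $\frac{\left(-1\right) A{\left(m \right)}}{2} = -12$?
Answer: $- \frac{6}{9665} - \frac{\sqrt{12602}}{4509} \approx -0.025517$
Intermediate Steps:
$A{\left(m \right)} = 24$ ($A{\left(m \right)} = \left(-2\right) \left(-12\right) = 24$)
$l{\left(C \right)} = C^{2}$ ($l{\left(C \right)} = C C = C^{2}$)
$F{\left(g,Q \right)} = \sqrt{Q^{2} + g^{2}}$
$\frac{A{\left(-174 \right)}}{-38660} + \frac{F{\left(l{\left(7 \right)},-101 \right)}}{-4509} = \frac{24}{-38660} + \frac{\sqrt{\left(-101\right)^{2} + \left(7^{2}\right)^{2}}}{-4509} = 24 \left(- \frac{1}{38660}\right) + \sqrt{10201 + 49^{2}} \left(- \frac{1}{4509}\right) = - \frac{6}{9665} + \sqrt{10201 + 2401} \left(- \frac{1}{4509}\right) = - \frac{6}{9665} + \sqrt{12602} \left(- \frac{1}{4509}\right) = - \frac{6}{9665} - \frac{\sqrt{12602}}{4509}$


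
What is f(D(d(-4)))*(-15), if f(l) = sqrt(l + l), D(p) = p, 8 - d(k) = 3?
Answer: -15*sqrt(10) ≈ -47.434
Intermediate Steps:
d(k) = 5 (d(k) = 8 - 1*3 = 8 - 3 = 5)
f(l) = sqrt(2)*sqrt(l) (f(l) = sqrt(2*l) = sqrt(2)*sqrt(l))
f(D(d(-4)))*(-15) = (sqrt(2)*sqrt(5))*(-15) = sqrt(10)*(-15) = -15*sqrt(10)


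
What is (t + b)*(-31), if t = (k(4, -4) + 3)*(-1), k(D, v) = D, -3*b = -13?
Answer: 248/3 ≈ 82.667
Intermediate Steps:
b = 13/3 (b = -1/3*(-13) = 13/3 ≈ 4.3333)
t = -7 (t = (4 + 3)*(-1) = 7*(-1) = -7)
(t + b)*(-31) = (-7 + 13/3)*(-31) = -8/3*(-31) = 248/3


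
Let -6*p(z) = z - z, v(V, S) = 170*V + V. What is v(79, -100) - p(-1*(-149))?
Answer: 13509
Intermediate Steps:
v(V, S) = 171*V
p(z) = 0 (p(z) = -(z - z)/6 = -1/6*0 = 0)
v(79, -100) - p(-1*(-149)) = 171*79 - 1*0 = 13509 + 0 = 13509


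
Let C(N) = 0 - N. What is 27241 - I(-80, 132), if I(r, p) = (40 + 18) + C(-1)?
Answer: 27182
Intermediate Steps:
C(N) = -N
I(r, p) = 59 (I(r, p) = (40 + 18) - 1*(-1) = 58 + 1 = 59)
27241 - I(-80, 132) = 27241 - 1*59 = 27241 - 59 = 27182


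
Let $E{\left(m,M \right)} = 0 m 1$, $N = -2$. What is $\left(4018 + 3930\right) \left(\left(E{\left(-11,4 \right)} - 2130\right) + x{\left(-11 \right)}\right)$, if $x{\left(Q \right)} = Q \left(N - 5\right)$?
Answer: $-16317244$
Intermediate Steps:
$x{\left(Q \right)} = - 7 Q$ ($x{\left(Q \right)} = Q \left(-2 - 5\right) = Q \left(-7\right) = - 7 Q$)
$E{\left(m,M \right)} = 0$ ($E{\left(m,M \right)} = 0 \cdot 1 = 0$)
$\left(4018 + 3930\right) \left(\left(E{\left(-11,4 \right)} - 2130\right) + x{\left(-11 \right)}\right) = \left(4018 + 3930\right) \left(\left(0 - 2130\right) - -77\right) = 7948 \left(\left(0 - 2130\right) + 77\right) = 7948 \left(-2130 + 77\right) = 7948 \left(-2053\right) = -16317244$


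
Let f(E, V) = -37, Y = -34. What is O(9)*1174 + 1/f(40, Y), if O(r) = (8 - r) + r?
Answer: 347503/37 ≈ 9392.0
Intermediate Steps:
O(r) = 8
O(9)*1174 + 1/f(40, Y) = 8*1174 + 1/(-37) = 9392 - 1/37 = 347503/37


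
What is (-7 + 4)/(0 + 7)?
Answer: -3/7 ≈ -0.42857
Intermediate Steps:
(-7 + 4)/(0 + 7) = -3/7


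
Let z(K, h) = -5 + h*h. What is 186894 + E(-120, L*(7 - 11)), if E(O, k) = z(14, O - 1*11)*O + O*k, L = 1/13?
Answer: -24333258/13 ≈ -1.8718e+6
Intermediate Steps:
L = 1/13 ≈ 0.076923
z(K, h) = -5 + h²
E(O, k) = O*k + O*(-5 + (-11 + O)²) (E(O, k) = (-5 + (O - 1*11)²)*O + O*k = (-5 + (O - 11)²)*O + O*k = (-5 + (-11 + O)²)*O + O*k = O*(-5 + (-11 + O)²) + O*k = O*k + O*(-5 + (-11 + O)²))
186894 + E(-120, L*(7 - 11)) = 186894 - 120*(-5 + (7 - 11)/13 + (-11 - 120)²) = 186894 - 120*(-5 + (1/13)*(-4) + (-131)²) = 186894 - 120*(-5 - 4/13 + 17161) = 186894 - 120*223024/13 = 186894 - 26762880/13 = -24333258/13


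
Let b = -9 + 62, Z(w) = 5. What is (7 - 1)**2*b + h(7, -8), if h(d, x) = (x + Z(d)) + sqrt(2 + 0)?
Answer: 1905 + sqrt(2) ≈ 1906.4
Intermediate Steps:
h(d, x) = 5 + x + sqrt(2) (h(d, x) = (x + 5) + sqrt(2 + 0) = (5 + x) + sqrt(2) = 5 + x + sqrt(2))
b = 53
(7 - 1)**2*b + h(7, -8) = (7 - 1)**2*53 + (5 - 8 + sqrt(2)) = 6**2*53 + (-3 + sqrt(2)) = 36*53 + (-3 + sqrt(2)) = 1908 + (-3 + sqrt(2)) = 1905 + sqrt(2)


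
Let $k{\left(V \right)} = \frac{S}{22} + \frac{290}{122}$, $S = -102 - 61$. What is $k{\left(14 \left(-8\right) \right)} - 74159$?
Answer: $- \frac{99528131}{1342} \approx -74164.0$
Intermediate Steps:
$S = -163$
$k{\left(V \right)} = - \frac{6753}{1342}$ ($k{\left(V \right)} = - \frac{163}{22} + \frac{290}{122} = \left(-163\right) \frac{1}{22} + 290 \cdot \frac{1}{122} = - \frac{163}{22} + \frac{145}{61} = - \frac{6753}{1342}$)
$k{\left(14 \left(-8\right) \right)} - 74159 = - \frac{6753}{1342} - 74159 = - \frac{99528131}{1342}$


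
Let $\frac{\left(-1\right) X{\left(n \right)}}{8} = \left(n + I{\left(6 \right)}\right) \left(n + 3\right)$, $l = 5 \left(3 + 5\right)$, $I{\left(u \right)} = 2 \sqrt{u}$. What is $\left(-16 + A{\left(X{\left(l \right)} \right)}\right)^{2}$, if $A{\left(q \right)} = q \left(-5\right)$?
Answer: $4802240256 + 473233920 \sqrt{6} \approx 5.9614 \cdot 10^{9}$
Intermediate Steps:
$l = 40$ ($l = 5 \cdot 8 = 40$)
$X{\left(n \right)} = - 8 \left(3 + n\right) \left(n + 2 \sqrt{6}\right)$ ($X{\left(n \right)} = - 8 \left(n + 2 \sqrt{6}\right) \left(n + 3\right) = - 8 \left(n + 2 \sqrt{6}\right) \left(3 + n\right) = - 8 \left(3 + n\right) \left(n + 2 \sqrt{6}\right)$)
$A{\left(q \right)} = - 5 q$
$\left(-16 + A{\left(X{\left(l \right)} \right)}\right)^{2} = \left(-16 - 5 \left(- 48 \sqrt{6} - 960 - 8 \cdot 40^{2} - 640 \sqrt{6}\right)\right)^{2} = \left(-16 - 5 \left(- 48 \sqrt{6} - 960 - 12800 - 640 \sqrt{6}\right)\right)^{2} = \left(-16 - 5 \left(-13760 - 688 \sqrt{6}\right)\right)^{2} = \left(-16 + \left(68800 + 3440 \sqrt{6}\right)\right)^{2} = \left(68784 + 3440 \sqrt{6}\right)^{2}$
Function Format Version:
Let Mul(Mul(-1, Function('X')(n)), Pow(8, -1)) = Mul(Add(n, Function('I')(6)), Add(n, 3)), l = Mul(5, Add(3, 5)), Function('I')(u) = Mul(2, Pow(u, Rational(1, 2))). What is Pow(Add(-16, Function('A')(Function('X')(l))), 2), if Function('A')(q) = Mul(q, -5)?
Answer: Add(4802240256, Mul(473233920, Pow(6, Rational(1, 2)))) ≈ 5.9614e+9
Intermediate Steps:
l = 40 (l = Mul(5, 8) = 40)
Function('X')(n) = Mul(-8, Add(3, n), Add(n, Mul(2, Pow(6, Rational(1, 2))))) (Function('X')(n) = Mul(-8, Mul(Add(n, Mul(2, Pow(6, Rational(1, 2)))), Add(n, 3))) = Mul(-8, Mul(Add(n, Mul(2, Pow(6, Rational(1, 2)))), Add(3, n))) = Mul(-8, Mul(Add(3, n), Add(n, Mul(2, Pow(6, Rational(1, 2)))))) = Mul(-8, Add(3, n), Add(n, Mul(2, Pow(6, Rational(1, 2))))))
Function('A')(q) = Mul(-5, q)
Pow(Add(-16, Function('A')(Function('X')(l))), 2) = Pow(Add(-16, Mul(-5, Add(Mul(-48, Pow(6, Rational(1, 2))), Mul(-24, 40), Mul(-8, Pow(40, 2)), Mul(-16, 40, Pow(6, Rational(1, 2)))))), 2) = Pow(Add(-16, Mul(-5, Add(Mul(-48, Pow(6, Rational(1, 2))), -960, Mul(-8, 1600), Mul(-640, Pow(6, Rational(1, 2)))))), 2) = Pow(Add(-16, Mul(-5, Add(Mul(-48, Pow(6, Rational(1, 2))), -960, -12800, Mul(-640, Pow(6, Rational(1, 2)))))), 2) = Pow(Add(-16, Mul(-5, Add(-13760, Mul(-688, Pow(6, Rational(1, 2)))))), 2) = Pow(Add(-16, Add(68800, Mul(3440, Pow(6, Rational(1, 2))))), 2) = Pow(Add(68784, Mul(3440, Pow(6, Rational(1, 2)))), 2)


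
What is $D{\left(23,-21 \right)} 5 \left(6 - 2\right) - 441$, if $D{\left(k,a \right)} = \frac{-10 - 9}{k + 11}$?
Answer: $- \frac{7687}{17} \approx -452.18$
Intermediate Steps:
$D{\left(k,a \right)} = - \frac{19}{11 + k}$
$D{\left(23,-21 \right)} 5 \left(6 - 2\right) - 441 = - \frac{19}{11 + 23} \cdot 5 \left(6 - 2\right) - 441 = - \frac{19}{34} \cdot 5 \cdot 4 - 441 = \left(-19\right) \frac{1}{34} \cdot 20 - 441 = \left(- \frac{19}{34}\right) 20 - 441 = - \frac{190}{17} - 441 = - \frac{7687}{17}$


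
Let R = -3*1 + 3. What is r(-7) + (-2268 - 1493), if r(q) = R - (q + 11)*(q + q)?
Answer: -3705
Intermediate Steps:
R = 0 (R = -3 + 3 = 0)
r(q) = -2*q*(11 + q) (r(q) = 0 - (q + 11)*(q + q) = 0 - (11 + q)*2*q = 0 - 2*q*(11 + q) = -2*q*(11 + q))
r(-7) + (-2268 - 1493) = 2*(-7)*(-11 - 1*(-7)) + (-2268 - 1493) = 2*(-7)*(-11 + 7) - 3761 = 2*(-7)*(-4) - 3761 = 56 - 3761 = -3705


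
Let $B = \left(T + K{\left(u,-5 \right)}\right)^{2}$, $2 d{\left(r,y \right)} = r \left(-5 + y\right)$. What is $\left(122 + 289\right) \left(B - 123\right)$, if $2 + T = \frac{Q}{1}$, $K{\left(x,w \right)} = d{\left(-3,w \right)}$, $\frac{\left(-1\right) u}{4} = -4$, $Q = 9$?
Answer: $148371$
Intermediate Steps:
$d{\left(r,y \right)} = \frac{r \left(-5 + y\right)}{2}$
$u = 16$ ($u = \left(-4\right) \left(-4\right) = 16$)
$K{\left(x,w \right)} = \frac{15}{2} - \frac{3 w}{2}$ ($K{\left(x,w \right)} = \frac{1}{2} \left(-3\right) \left(-5 + w\right) = \frac{15}{2} - \frac{3 w}{2}$)
$T = 7$ ($T = -2 + \frac{9}{1} = -2 + 9 \cdot 1 = -2 + 9 = 7$)
$B = 484$ ($B = \left(7 + \left(\frac{15}{2} - - \frac{15}{2}\right)\right)^{2} = \left(7 + \left(\frac{15}{2} + \frac{15}{2}\right)\right)^{2} = \left(7 + 15\right)^{2} = 22^{2} = 484$)
$\left(122 + 289\right) \left(B - 123\right) = \left(122 + 289\right) \left(484 - 123\right) = 411 \cdot 361 = 148371$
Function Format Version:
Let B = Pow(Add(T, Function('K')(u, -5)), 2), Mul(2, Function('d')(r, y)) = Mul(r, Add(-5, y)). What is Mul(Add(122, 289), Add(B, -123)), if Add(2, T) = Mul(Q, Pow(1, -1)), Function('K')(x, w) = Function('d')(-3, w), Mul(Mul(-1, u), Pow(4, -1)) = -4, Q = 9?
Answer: 148371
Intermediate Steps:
Function('d')(r, y) = Mul(Rational(1, 2), r, Add(-5, y)) (Function('d')(r, y) = Mul(Rational(1, 2), Mul(r, Add(-5, y))) = Mul(Rational(1, 2), r, Add(-5, y)))
u = 16 (u = Mul(-4, -4) = 16)
Function('K')(x, w) = Add(Rational(15, 2), Mul(Rational(-3, 2), w)) (Function('K')(x, w) = Mul(Rational(1, 2), -3, Add(-5, w)) = Add(Rational(15, 2), Mul(Rational(-3, 2), w)))
T = 7 (T = Add(-2, Mul(9, Pow(1, -1))) = Add(-2, Mul(9, 1)) = Add(-2, 9) = 7)
B = 484 (B = Pow(Add(7, Add(Rational(15, 2), Mul(Rational(-3, 2), -5))), 2) = Pow(Add(7, Add(Rational(15, 2), Rational(15, 2))), 2) = Pow(Add(7, 15), 2) = Pow(22, 2) = 484)
Mul(Add(122, 289), Add(B, -123)) = Mul(Add(122, 289), Add(484, -123)) = Mul(411, 361) = 148371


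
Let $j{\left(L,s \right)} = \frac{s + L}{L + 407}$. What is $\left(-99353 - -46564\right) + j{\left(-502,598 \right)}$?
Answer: $- \frac{5015051}{95} \approx -52790.0$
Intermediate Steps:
$j{\left(L,s \right)} = \frac{L + s}{407 + L}$
$\left(-99353 - -46564\right) + j{\left(-502,598 \right)} = \left(-99353 - -46564\right) + \frac{-502 + 598}{407 - 502} = \left(-99353 + 46564\right) + \frac{1}{-95} \cdot 96 = -52789 - \frac{96}{95} = - \frac{5015051}{95}$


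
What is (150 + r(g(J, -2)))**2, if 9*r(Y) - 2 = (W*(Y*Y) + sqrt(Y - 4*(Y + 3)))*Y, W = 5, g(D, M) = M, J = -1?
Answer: 1721320/81 - 5248*I*sqrt(6)/81 ≈ 21251.0 - 158.7*I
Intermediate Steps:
r(Y) = 2/9 + Y*(sqrt(-12 - 3*Y) + 5*Y**2)/9 (r(Y) = 2/9 + ((5*(Y*Y) + sqrt(Y - 4*(Y + 3)))*Y)/9 = 2/9 + ((5*Y**2 + sqrt(Y - 4*(3 + Y)))*Y)/9 = 2/9 + ((5*Y**2 + sqrt(Y + (-12 - 4*Y)))*Y)/9 = 2/9 + ((5*Y**2 + sqrt(-12 - 3*Y))*Y)/9 = 2/9 + ((sqrt(-12 - 3*Y) + 5*Y**2)*Y)/9 = 2/9 + (Y*(sqrt(-12 - 3*Y) + 5*Y**2))/9 = 2/9 + Y*(sqrt(-12 - 3*Y) + 5*Y**2)/9)
(150 + r(g(J, -2)))**2 = (150 + (2/9 + (5/9)*(-2)**3 + (1/9)*(-2)*sqrt(-12 - 3*(-2))))**2 = (150 + (2/9 + (5/9)*(-8) + (1/9)*(-2)*sqrt(-12 + 6)))**2 = (150 + (2/9 - 40/9 + (1/9)*(-2)*sqrt(-6)))**2 = (150 + (2/9 - 40/9 + (1/9)*(-2)*(I*sqrt(6))))**2 = (150 + (2/9 - 40/9 - 2*I*sqrt(6)/9))**2 = (150 + (-38/9 - 2*I*sqrt(6)/9))**2 = (1312/9 - 2*I*sqrt(6)/9)**2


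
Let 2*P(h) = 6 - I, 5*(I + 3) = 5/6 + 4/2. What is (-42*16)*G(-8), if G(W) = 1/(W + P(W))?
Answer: 40320/227 ≈ 177.62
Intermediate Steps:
I = -73/30 (I = -3 + (5/6 + 4/2)/5 = -3 + (5*(⅙) + 4*(½))/5 = -3 + (⅚ + 2)/5 = -3 + (⅕)*(17/6) = -3 + 17/30 = -73/30 ≈ -2.4333)
P(h) = 253/60 (P(h) = (6 - 1*(-73/30))/2 = (6 + 73/30)/2 = (½)*(253/30) = 253/60)
G(W) = 1/(253/60 + W) (G(W) = 1/(W + 253/60) = 1/(253/60 + W))
(-42*16)*G(-8) = (-42*16)*(60/(253 + 60*(-8))) = -40320/(253 - 480) = -40320/(-227) = -40320*(-1)/227 = -672*(-60/227) = 40320/227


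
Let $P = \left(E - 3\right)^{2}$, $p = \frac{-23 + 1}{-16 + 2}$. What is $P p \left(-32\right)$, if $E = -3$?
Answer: $- \frac{12672}{7} \approx -1810.3$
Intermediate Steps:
$p = \frac{11}{7}$ ($p = - \frac{22}{-14} = \left(-22\right) \left(- \frac{1}{14}\right) = \frac{11}{7} \approx 1.5714$)
$P = 36$ ($P = \left(-3 - 3\right)^{2} = \left(-6\right)^{2} = 36$)
$P p \left(-32\right) = 36 \cdot \frac{11}{7} \left(-32\right) = \frac{396}{7} \left(-32\right) = - \frac{12672}{7}$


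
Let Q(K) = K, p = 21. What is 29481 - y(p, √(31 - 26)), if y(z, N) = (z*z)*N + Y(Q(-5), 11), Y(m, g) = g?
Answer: 29470 - 441*√5 ≈ 28484.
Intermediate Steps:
y(z, N) = 11 + N*z² (y(z, N) = (z*z)*N + 11 = z²*N + 11 = N*z² + 11 = 11 + N*z²)
29481 - y(p, √(31 - 26)) = 29481 - (11 + √(31 - 26)*21²) = 29481 - (11 + √5*441) = 29481 - (11 + 441*√5) = 29481 + (-11 - 441*√5) = 29470 - 441*√5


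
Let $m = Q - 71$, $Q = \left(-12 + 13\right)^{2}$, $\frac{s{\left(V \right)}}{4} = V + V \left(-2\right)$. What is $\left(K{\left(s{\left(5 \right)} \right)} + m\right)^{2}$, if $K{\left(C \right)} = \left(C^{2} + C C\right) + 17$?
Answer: $558009$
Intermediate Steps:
$s{\left(V \right)} = - 4 V$ ($s{\left(V \right)} = 4 \left(V + V \left(-2\right)\right) = 4 \left(V - 2 V\right) = 4 \left(- V\right) = - 4 V$)
$Q = 1$ ($Q = 1^{2} = 1$)
$K{\left(C \right)} = 17 + 2 C^{2}$ ($K{\left(C \right)} = \left(C^{2} + C^{2}\right) + 17 = 2 C^{2} + 17 = 17 + 2 C^{2}$)
$m = -70$ ($m = 1 - 71 = -70$)
$\left(K{\left(s{\left(5 \right)} \right)} + m\right)^{2} = \left(\left(17 + 2 \left(\left(-4\right) 5\right)^{2}\right) - 70\right)^{2} = \left(\left(17 + 2 \left(-20\right)^{2}\right) - 70\right)^{2} = \left(\left(17 + 2 \cdot 400\right) - 70\right)^{2} = \left(\left(17 + 800\right) - 70\right)^{2} = \left(817 - 70\right)^{2} = 747^{2} = 558009$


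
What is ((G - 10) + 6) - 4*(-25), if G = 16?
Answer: 112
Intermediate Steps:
((G - 10) + 6) - 4*(-25) = ((16 - 10) + 6) - 4*(-25) = (6 + 6) + 100 = 12 + 100 = 112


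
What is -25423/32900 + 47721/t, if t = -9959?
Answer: -1823208557/327651100 ≈ -5.5645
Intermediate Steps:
-25423/32900 + 47721/t = -25423/32900 + 47721/(-9959) = -25423*1/32900 + 47721*(-1/9959) = -25423/32900 - 47721/9959 = -1823208557/327651100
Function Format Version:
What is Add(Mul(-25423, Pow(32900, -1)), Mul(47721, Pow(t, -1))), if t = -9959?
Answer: Rational(-1823208557, 327651100) ≈ -5.5645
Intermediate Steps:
Add(Mul(-25423, Pow(32900, -1)), Mul(47721, Pow(t, -1))) = Add(Mul(-25423, Pow(32900, -1)), Mul(47721, Pow(-9959, -1))) = Add(Mul(-25423, Rational(1, 32900)), Mul(47721, Rational(-1, 9959))) = Add(Rational(-25423, 32900), Rational(-47721, 9959)) = Rational(-1823208557, 327651100)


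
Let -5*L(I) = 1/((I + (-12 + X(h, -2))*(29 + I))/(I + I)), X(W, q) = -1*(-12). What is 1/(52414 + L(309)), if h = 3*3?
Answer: 5/262068 ≈ 1.9079e-5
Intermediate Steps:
h = 9
X(W, q) = 12
L(I) = -⅖ (L(I) = -(I + I)/(I + (-12 + 12)*(29 + I))/5 = -2*I/(I + 0*(29 + I))/5 = -2*I/(I + 0)/5 = -1/(5*(I*(1/(2*I)))) = -1/(5*½) = -⅕*2 = -⅖)
1/(52414 + L(309)) = 1/(52414 - ⅖) = 1/(262068/5) = 5/262068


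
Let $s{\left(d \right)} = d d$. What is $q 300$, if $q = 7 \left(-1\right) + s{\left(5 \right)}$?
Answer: $5400$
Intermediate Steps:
$s{\left(d \right)} = d^{2}$
$q = 18$ ($q = 7 \left(-1\right) + 5^{2} = -7 + 25 = 18$)
$q 300 = 18 \cdot 300 = 5400$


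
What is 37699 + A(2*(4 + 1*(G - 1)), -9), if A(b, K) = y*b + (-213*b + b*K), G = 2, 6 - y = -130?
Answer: 36839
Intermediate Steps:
y = 136 (y = 6 - 1*(-130) = 6 + 130 = 136)
A(b, K) = -77*b + K*b (A(b, K) = 136*b + (-213*b + b*K) = 136*b + (-213*b + K*b) = -77*b + K*b)
37699 + A(2*(4 + 1*(G - 1)), -9) = 37699 + (2*(4 + 1*(2 - 1)))*(-77 - 9) = 37699 + (2*(4 + 1*1))*(-86) = 37699 + (2*(4 + 1))*(-86) = 37699 + (2*5)*(-86) = 37699 + 10*(-86) = 37699 - 860 = 36839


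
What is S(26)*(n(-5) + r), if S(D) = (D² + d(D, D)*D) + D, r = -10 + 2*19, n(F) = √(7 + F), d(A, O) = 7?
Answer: 24752 + 884*√2 ≈ 26002.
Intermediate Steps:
r = 28 (r = -10 + 38 = 28)
S(D) = D² + 8*D (S(D) = (D² + 7*D) + D = D² + 8*D)
S(26)*(n(-5) + r) = (26*(8 + 26))*(√(7 - 5) + 28) = (26*34)*(√2 + 28) = 884*(28 + √2) = 24752 + 884*√2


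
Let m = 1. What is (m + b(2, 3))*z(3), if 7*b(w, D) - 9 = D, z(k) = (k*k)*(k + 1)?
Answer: 684/7 ≈ 97.714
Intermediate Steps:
z(k) = k**2*(1 + k)
b(w, D) = 9/7 + D/7
(m + b(2, 3))*z(3) = (1 + (9/7 + (1/7)*3))*(3**2*(1 + 3)) = (1 + (9/7 + 3/7))*(9*4) = (1 + 12/7)*36 = (19/7)*36 = 684/7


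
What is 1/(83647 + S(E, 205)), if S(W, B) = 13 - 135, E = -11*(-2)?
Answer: 1/83525 ≈ 1.1972e-5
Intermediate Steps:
E = 22
S(W, B) = -122
1/(83647 + S(E, 205)) = 1/(83647 - 122) = 1/83525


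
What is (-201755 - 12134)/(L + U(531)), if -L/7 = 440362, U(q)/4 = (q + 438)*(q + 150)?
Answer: 213889/442978 ≈ 0.48284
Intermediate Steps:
U(q) = 4*(150 + q)*(438 + q) (U(q) = 4*((q + 438)*(q + 150)) = 4*((438 + q)*(150 + q)) = 4*((150 + q)*(438 + q)) = 4*(150 + q)*(438 + q))
L = -3082534 (L = -7*440362 = -3082534)
(-201755 - 12134)/(L + U(531)) = (-201755 - 12134)/(-3082534 + (262800 + 4*531² + 2352*531)) = -213889/(-3082534 + (262800 + 4*281961 + 1248912)) = -213889/(-3082534 + (262800 + 1127844 + 1248912)) = -213889/(-3082534 + 2639556) = -213889/(-442978) = -213889*(-1/442978) = 213889/442978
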